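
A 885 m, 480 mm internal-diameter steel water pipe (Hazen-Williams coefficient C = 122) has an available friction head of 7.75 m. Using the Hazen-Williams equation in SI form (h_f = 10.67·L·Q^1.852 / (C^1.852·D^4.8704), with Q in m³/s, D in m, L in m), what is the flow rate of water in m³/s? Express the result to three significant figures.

Q ≈ 0.382 m³/s

Rearranging: Q = [h_f·C^1.852·D^4.8704 / (10.67·L)]^(1/1.852)
Q = [7.75·122^1.852·0.480^4.8704 / (10.67·885)]^0.540 = 0.3818 m³/s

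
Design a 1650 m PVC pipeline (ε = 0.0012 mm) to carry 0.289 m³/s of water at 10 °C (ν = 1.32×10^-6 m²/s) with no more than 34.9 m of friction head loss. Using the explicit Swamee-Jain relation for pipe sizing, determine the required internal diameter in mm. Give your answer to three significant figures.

Swamee-Jain (Type III): D = 0.66·[ε^1.25·(LQ²/(gh_f))^4.75 + ν·Q^9.4·(L/(gh_f))^5.2]^0.04
LQ²/(gh_f) = 0.4025; L/(gh_f) = 4.819
Term 1 = ε^1.25·(…)^4.75 = 5.27×10^-10; Term 2 = ν·Q^9.4·(…)^5.2 = 4.02×10^-8
D = 0.66·(5.27×10^-10 + 4.02×10^-8)^0.04 = 0.3342 m = 334 mm
Check: V = 3.30 m/s, Re = 8.34×10^5, f = 0.01205, h_f = 32.9 m ≈ 34.9 m ✓

D ≈ 334 mm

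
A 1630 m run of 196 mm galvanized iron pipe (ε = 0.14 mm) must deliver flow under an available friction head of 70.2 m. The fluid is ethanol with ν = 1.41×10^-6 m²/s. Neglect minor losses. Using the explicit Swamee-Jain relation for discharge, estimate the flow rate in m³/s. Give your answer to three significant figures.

Swamee-Jain (Type II): Q = -0.965·√(gD⁵h_f/L)·ln[ε/(3.7D) + √(3.17ν²L/(gD³h_f))]
√(gD⁵h_f/L) = √(9.81·0.196⁵·70.2/1630) = 0.01105
ε/(3.7D) = 1.93×10^-4; √(3.17ν²L/(gD³h_f)) = 4.45×10^-5
Q = -0.965·0.01105·ln(2.376×10^-4) = 0.08902 m³/s
Check: V = 2.95 m/s, Re = 4.10×10^5, f = 0.01916, h_f = 70.7 m ≈ 70.2 m ✓

Q ≈ 0.0890 m³/s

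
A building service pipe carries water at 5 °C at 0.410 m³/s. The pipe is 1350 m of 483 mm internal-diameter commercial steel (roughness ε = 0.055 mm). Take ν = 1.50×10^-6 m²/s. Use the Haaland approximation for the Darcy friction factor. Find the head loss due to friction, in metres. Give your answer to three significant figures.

V = 4Q/(πD²) = 4·0.410/(π·0.483²) = 2.238 m/s
Re = VD/ν = 2.238·0.483/1.50×10^-6 = 7.21×10^5 → turbulent
ε/D = 0.055/483 = 1.14×10^-4
Haaland: f = 0.01390
h_f = f(L/D)V²/(2g) = 0.01390·(1350/0.483)·2.238²/(2·9.81) = 9.914 m

h_f ≈ 9.91 m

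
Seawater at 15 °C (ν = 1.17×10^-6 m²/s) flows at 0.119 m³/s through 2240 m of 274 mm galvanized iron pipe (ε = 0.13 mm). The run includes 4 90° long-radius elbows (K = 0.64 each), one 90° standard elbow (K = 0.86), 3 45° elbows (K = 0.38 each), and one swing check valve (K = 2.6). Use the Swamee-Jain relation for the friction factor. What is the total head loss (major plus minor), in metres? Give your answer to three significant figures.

H_L ≈ 31.5 m

V = 4Q/(πD²) = 2.018 m/s; V²/2g = 0.2076 m
Re = 4.73×10^5, ε/D = 4.74×10^-4 → f = 0.01767 (Swamee-Jain)
Major: h_f = f(L/D)·V²/2g = 0.01767·8175·0.2076 = 29.98 m
Minor: ΣK = 7.16; h_m = ΣK·V²/2g = 1.486 m
Total H_L = 29.98 + 1.486 = 31.47 m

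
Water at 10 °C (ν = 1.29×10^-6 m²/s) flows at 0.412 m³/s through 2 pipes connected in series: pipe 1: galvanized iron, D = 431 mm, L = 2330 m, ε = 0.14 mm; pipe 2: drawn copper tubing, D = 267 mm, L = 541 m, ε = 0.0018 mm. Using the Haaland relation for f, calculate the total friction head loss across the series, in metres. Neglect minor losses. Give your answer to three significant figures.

H ≈ 96.2 m

Pipe 1: V = 2.824 m/s, Re = 9.43×10^5, ε/D = 3.25×10^-4, f = 0.01586, h_1 = f(L/D)V²/2g = 34.84 m
Pipe 2: V = 7.358 m/s, Re = 1.52×10^6, ε/D = 6.74×10^-6, f = 0.01097, h_2 = f(L/D)V²/2g = 61.33 m
Series → Q common, losses add: H = Σh = 96.17 m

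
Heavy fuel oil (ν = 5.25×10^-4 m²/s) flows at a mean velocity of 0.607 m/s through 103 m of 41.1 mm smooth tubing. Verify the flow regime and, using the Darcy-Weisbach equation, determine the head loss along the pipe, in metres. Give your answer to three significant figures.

h_f ≈ 63.4 m

Re = VD/ν = 0.607·0.04110/5.25×10^-4 = 47.5 → laminar (Re < 2300)
f = 64/Re = 1.347
h_f = f(L/D)V²/(2g) = 1.347·(103/0.04110)·0.607²/(2·9.81) = 63.38 m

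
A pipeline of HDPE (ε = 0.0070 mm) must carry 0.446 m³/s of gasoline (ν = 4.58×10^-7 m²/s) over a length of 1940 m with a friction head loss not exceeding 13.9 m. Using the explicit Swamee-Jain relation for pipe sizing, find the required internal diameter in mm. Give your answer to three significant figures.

D ≈ 476 mm

Swamee-Jain (Type III): D = 0.66·[ε^1.25·(LQ²/(gh_f))^4.75 + ν·Q^9.4·(L/(gh_f))^5.2]^0.04
LQ²/(gh_f) = 2.830; L/(gh_f) = 14.23
Term 1 = ε^1.25·(…)^4.75 = 5.04×10^-5; Term 2 = ν·Q^9.4·(…)^5.2 = 2.30×10^-4
D = 0.66·(5.04×10^-5 + 2.30×10^-4)^0.04 = 0.4758 m = 476 mm
Check: V = 2.51 m/s, Re = 2.61×10^6, f = 0.01056, h_f = 13.8 m ≈ 13.9 m ✓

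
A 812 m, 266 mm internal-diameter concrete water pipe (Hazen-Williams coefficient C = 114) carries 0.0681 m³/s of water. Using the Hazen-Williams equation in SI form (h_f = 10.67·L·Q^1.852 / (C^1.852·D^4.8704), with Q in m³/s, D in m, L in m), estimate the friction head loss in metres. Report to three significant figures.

h_f = 10.67·812·0.0681^1.852 / (114^1.852·0.266^4.8704) = 5.866 m

h_f ≈ 5.87 m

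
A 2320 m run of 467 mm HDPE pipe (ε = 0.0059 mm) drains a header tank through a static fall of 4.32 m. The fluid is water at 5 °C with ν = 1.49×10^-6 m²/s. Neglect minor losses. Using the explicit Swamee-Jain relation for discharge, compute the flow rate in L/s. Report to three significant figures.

Q ≈ 187 L/s

Swamee-Jain (Type II): Q = -0.965·√(gD⁵h_f/L)·ln[ε/(3.7D) + √(3.17ν²L/(gD³h_f))]
√(gD⁵h_f/L) = √(9.81·0.467⁵·4.32/2320) = 0.02014
ε/(3.7D) = 3.41×10^-6; √(3.17ν²L/(gD³h_f)) = 6.15×10^-5
Q = -0.965·0.02014·ln(6.492×10^-5) = 0.1874 m³/s
Check: V = 1.09 m/s, Re = 3.43×10^5, f = 0.01418, h_f = 4.30 m ≈ 4.32 m ✓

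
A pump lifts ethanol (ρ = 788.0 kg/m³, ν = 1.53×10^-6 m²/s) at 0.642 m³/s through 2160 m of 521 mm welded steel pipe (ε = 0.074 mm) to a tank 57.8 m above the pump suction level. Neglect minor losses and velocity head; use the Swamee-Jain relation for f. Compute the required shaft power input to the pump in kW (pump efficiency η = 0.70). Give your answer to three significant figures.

P_shaft ≈ 601 kW

V = 4Q/(πD²) = 3.011 m/s; Re = 1.03×10^6; ε/D = 1.42×10^-4; f = 0.01406
h_f = f(L/D)V²/2g = 26.94 m
Total head H = z + h_f = 57.8 + 26.94 = 84.74 m
P_hyd = ρgQH = 788.0·9.81·0.642·84.74 = 420.6 kW
P_shaft = P_hyd/η = 420.6/0.70 = 600.8 kW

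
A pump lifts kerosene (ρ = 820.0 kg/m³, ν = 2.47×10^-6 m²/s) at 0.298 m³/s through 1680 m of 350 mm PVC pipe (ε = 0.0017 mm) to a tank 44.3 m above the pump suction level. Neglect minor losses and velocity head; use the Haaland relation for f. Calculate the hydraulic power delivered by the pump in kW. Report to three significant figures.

V = 4Q/(πD²) = 3.097 m/s; Re = 4.39×10^5; ε/D = 4.86×10^-6; f = 0.01342
h_f = f(L/D)V²/2g = 31.50 m
Total head H = z + h_f = 44.3 + 31.50 = 75.80 m
P_hyd = ρgQH = 820.0·9.81·0.298·75.80 = 181.7 kW

P_hyd ≈ 182 kW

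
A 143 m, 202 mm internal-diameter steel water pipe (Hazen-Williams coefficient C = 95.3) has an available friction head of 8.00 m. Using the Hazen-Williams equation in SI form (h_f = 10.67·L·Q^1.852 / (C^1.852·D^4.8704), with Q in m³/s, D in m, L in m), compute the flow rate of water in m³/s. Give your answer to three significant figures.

Rearranging: Q = [h_f·C^1.852·D^4.8704 / (10.67·L)]^(1/1.852)
Q = [8.00·95.3^1.852·0.202^4.8704 / (10.67·143)]^0.540 = 0.08336 m³/s

Q ≈ 0.0834 m³/s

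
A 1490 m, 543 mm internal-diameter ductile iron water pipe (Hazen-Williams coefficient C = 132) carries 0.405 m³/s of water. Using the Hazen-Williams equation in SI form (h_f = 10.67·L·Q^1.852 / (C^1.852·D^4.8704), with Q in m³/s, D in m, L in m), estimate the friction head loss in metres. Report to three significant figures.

h_f ≈ 6.90 m

h_f = 10.67·1490·0.405^1.852 / (132^1.852·0.543^4.8704) = 6.897 m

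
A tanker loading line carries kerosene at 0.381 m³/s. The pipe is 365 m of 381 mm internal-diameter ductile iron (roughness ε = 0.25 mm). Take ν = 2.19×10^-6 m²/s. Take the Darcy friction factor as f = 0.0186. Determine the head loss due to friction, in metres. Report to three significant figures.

V = 4Q/(πD²) = 4·0.381/(π·0.381²) = 3.342 m/s
h_f = f(L/D)V²/(2g) = 0.01860·(365/0.381)·3.342²/(2·9.81) = 10.14 m

h_f ≈ 10.1 m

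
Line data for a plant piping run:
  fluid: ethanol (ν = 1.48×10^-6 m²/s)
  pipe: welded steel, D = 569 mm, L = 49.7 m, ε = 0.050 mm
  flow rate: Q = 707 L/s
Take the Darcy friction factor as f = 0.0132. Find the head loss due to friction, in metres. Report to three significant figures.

h_f ≈ 0.454 m

V = 4Q/(πD²) = 4·0.707/(π·0.569²) = 2.780 m/s
h_f = f(L/D)V²/(2g) = 0.01320·(49.7/0.569)·2.780²/(2·9.81) = 0.4543 m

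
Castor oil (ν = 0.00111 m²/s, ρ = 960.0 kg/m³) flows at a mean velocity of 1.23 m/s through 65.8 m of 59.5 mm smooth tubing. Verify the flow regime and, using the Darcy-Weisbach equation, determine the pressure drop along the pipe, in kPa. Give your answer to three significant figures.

Re = VD/ν = 1.23·0.05950/0.00111 = 65.9 → laminar (Re < 2300)
f = 64/Re = 0.9707
h_f = f(L/D)V²/(2g) = 0.9707·(65.8/0.05950)·1.23²/(2·9.81) = 82.78 m
Δp = ρg·h_f = 960.0·9.81·82.78 = 779.5 kPa

Δp ≈ 780 kPa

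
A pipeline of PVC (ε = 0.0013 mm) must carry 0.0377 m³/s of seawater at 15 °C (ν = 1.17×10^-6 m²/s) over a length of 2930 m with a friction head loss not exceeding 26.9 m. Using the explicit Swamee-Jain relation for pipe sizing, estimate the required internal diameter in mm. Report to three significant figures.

D ≈ 184 mm

Swamee-Jain (Type III): D = 0.66·[ε^1.25·(LQ²/(gh_f))^4.75 + ν·Q^9.4·(L/(gh_f))^5.2]^0.04
LQ²/(gh_f) = 0.01578; L/(gh_f) = 11.10
Term 1 = ε^1.25·(…)^4.75 = 1.21×10^-16; Term 2 = ν·Q^9.4·(…)^5.2 = 1.32×10^-14
D = 0.66·(1.21×10^-16 + 1.32×10^-14)^0.04 = 0.1839 m = 184 mm
Check: V = 1.42 m/s, Re = 2.23×10^5, f = 0.01528, h_f = 25.0 m ≈ 26.9 m ✓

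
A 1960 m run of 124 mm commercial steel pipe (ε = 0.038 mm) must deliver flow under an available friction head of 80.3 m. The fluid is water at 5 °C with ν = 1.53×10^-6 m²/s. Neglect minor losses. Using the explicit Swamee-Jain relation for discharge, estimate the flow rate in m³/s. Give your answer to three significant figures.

Swamee-Jain (Type II): Q = -0.965·√(gD⁵h_f/L)·ln[ε/(3.7D) + √(3.17ν²L/(gD³h_f))]
√(gD⁵h_f/L) = √(9.81·0.124⁵·80.3/1960) = 0.003433
ε/(3.7D) = 8.28×10^-5; √(3.17ν²L/(gD³h_f)) = 9.84×10^-5
Q = -0.965·0.003433·ln(1.812×10^-4) = 0.02854 m³/s
Check: V = 2.36 m/s, Re = 1.92×10^5, f = 0.01792, h_f = 80.6 m ≈ 80.3 m ✓

Q ≈ 0.0285 m³/s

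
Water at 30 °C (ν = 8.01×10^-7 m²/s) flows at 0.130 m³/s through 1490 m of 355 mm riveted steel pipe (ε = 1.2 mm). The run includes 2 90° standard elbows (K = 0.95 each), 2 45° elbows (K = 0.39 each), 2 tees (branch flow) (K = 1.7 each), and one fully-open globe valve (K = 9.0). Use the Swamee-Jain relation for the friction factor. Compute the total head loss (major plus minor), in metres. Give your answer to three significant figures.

V = 4Q/(πD²) = 1.313 m/s; V²/2g = 0.08792 m
Re = 5.82×10^5, ε/D = 0.00338 → f = 0.02738 (Swamee-Jain)
Major: h_f = f(L/D)·V²/2g = 0.02738·4197·0.08792 = 10.10 m
Minor: ΣK = 15.1; h_m = ΣK·V²/2g = 1.326 m
Total H_L = 10.10 + 1.326 = 11.43 m

H_L ≈ 11.4 m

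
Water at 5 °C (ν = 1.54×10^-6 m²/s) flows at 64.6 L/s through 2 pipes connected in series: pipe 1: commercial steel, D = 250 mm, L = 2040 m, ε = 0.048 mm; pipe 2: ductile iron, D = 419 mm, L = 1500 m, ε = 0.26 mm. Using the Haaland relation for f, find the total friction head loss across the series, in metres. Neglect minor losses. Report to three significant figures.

Pipe 1: V = 1.316 m/s, Re = 2.14×10^5, ε/D = 1.92×10^-4, f = 0.01667, h_1 = f(L/D)V²/2g = 12.01 m
Pipe 2: V = 0.4685 m/s, Re = 1.27×10^5, ε/D = 6.21×10^-4, f = 0.02002, h_2 = f(L/D)V²/2g = 0.8020 m
Series → Q common, losses add: H = Σh = 12.81 m

H ≈ 12.8 m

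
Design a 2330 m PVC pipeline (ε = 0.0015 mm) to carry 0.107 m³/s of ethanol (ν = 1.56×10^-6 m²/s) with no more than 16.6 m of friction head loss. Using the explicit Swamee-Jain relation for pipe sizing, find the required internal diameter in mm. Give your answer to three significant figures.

Swamee-Jain (Type III): D = 0.66·[ε^1.25·(LQ²/(gh_f))^4.75 + ν·Q^9.4·(L/(gh_f))^5.2]^0.04
LQ²/(gh_f) = 0.1638; L/(gh_f) = 14.31
Term 1 = ε^1.25·(…)^4.75 = 9.73×10^-12; Term 2 = ν·Q^9.4·(…)^5.2 = 1.20×10^-9
D = 0.66·(9.73×10^-12 + 1.20×10^-9)^0.04 = 0.2903 m = 290 mm
Check: V = 1.62 m/s, Re = 3.01×10^5, f = 0.01443, h_f = 15.4 m ≈ 16.6 m ✓

D ≈ 290 mm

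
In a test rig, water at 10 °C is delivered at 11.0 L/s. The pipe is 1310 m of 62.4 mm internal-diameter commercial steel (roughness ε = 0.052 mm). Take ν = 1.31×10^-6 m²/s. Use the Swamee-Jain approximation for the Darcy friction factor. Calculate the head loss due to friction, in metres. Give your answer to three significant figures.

h_f ≈ 287 m

V = 4Q/(πD²) = 4·0.0110/(π·0.0624²) = 3.597 m/s
Re = VD/ν = 3.597·0.0624/1.31×10^-6 = 1.71×10^5 → turbulent
ε/D = 0.052/62.4 = 8.33×10^-4
Swamee-Jain: f = 0.02073
h_f = f(L/D)V²/(2g) = 0.02073·(1310/0.0624)·3.597²/(2·9.81) = 287.0 m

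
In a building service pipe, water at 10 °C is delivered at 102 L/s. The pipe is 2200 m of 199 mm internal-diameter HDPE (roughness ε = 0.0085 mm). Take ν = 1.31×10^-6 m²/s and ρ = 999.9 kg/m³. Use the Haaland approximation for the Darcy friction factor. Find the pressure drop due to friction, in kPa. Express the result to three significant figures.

Δp ≈ 808 kPa

V = 4Q/(πD²) = 4·0.102/(π·0.199²) = 3.279 m/s
Re = VD/ν = 3.279·0.199/1.31×10^-6 = 4.98×10^5 → turbulent
ε/D = 0.0085/199 = 4.27×10^-5
Haaland: f = 0.01359
h_f = f(L/D)V²/(2g) = 0.01359·(2200/0.199)·3.279²/(2·9.81) = 82.36 m
Δp = ρg·h_f = 999.9·9.81·82.36 = 807.8 kPa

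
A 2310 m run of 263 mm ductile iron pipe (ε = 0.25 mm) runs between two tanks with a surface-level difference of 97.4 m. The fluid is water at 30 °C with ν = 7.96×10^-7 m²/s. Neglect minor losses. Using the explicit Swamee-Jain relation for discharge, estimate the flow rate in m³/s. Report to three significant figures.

Swamee-Jain (Type II): Q = -0.965·√(gD⁵h_f/L)·ln[ε/(3.7D) + √(3.17ν²L/(gD³h_f))]
√(gD⁵h_f/L) = √(9.81·0.263⁵·97.4/2310) = 0.02281
ε/(3.7D) = 2.57×10^-4; √(3.17ν²L/(gD³h_f)) = 1.63×10^-5
Q = -0.965·0.02281·ln(2.732×10^-4) = 0.1806 m³/s
Check: V = 3.33 m/s, Re = 1.10×10^6, f = 0.01977, h_f = 97.9 m ≈ 97.4 m ✓

Q ≈ 0.181 m³/s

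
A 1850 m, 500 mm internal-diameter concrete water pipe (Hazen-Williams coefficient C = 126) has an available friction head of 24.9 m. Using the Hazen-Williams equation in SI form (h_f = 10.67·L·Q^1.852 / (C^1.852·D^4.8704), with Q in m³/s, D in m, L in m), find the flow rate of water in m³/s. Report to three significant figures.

Q ≈ 0.554 m³/s

Rearranging: Q = [h_f·C^1.852·D^4.8704 / (10.67·L)]^(1/1.852)
Q = [24.9·126^1.852·0.500^4.8704 / (10.67·1850)]^0.540 = 0.5537 m³/s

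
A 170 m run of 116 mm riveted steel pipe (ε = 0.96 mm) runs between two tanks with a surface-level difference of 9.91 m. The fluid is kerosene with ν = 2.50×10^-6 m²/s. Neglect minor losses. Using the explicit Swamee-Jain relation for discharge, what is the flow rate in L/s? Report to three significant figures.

Swamee-Jain (Type II): Q = -0.965·√(gD⁵h_f/L)·ln[ε/(3.7D) + √(3.17ν²L/(gD³h_f))]
√(gD⁵h_f/L) = √(9.81·0.116⁵·9.91/170) = 0.003466
ε/(3.7D) = 0.00224; √(3.17ν²L/(gD³h_f)) = 1.49×10^-4
Q = -0.965·0.003466·ln(0.002386) = 0.02019 m³/s
Check: V = 1.91 m/s, Re = 8.87×10^4, f = 0.03662, h_f = 9.99 m ≈ 9.91 m ✓

Q ≈ 20.2 L/s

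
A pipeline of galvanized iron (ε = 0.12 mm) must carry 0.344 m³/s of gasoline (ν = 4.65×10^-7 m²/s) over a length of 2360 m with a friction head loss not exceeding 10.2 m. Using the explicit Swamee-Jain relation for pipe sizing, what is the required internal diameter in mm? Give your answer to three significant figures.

Swamee-Jain (Type III): D = 0.66·[ε^1.25·(LQ²/(gh_f))^4.75 + ν·Q^9.4·(L/(gh_f))^5.2]^0.04
LQ²/(gh_f) = 2.791; L/(gh_f) = 23.59
Term 1 = ε^1.25·(…)^4.75 = 0.00165; Term 2 = ν·Q^9.4·(…)^5.2 = 2.81×10^-4
D = 0.66·(0.00165 + 2.81×10^-4)^0.04 = 0.5140 m = 514 mm
Check: V = 1.66 m/s, Re = 1.83×10^6, f = 0.01475, h_f = 9.49 m ≈ 10.2 m ✓

D ≈ 514 mm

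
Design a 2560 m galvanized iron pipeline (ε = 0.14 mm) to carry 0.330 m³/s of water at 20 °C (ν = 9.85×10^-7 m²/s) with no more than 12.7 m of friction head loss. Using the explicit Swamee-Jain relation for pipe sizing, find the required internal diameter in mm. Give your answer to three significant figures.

Swamee-Jain (Type III): D = 0.66·[ε^1.25·(LQ²/(gh_f))^4.75 + ν·Q^9.4·(L/(gh_f))^5.2]^0.04
LQ²/(gh_f) = 2.238; L/(gh_f) = 20.55
Term 1 = ε^1.25·(…)^4.75 = 6.99×10^-4; Term 2 = ν·Q^9.4·(…)^5.2 = 1.97×10^-4
D = 0.66·(6.99×10^-4 + 1.97×10^-4)^0.04 = 0.4985 m = 498 mm
Check: V = 1.69 m/s, Re = 8.56×10^5, f = 0.01570, h_f = 11.8 m ≈ 12.7 m ✓

D ≈ 498 mm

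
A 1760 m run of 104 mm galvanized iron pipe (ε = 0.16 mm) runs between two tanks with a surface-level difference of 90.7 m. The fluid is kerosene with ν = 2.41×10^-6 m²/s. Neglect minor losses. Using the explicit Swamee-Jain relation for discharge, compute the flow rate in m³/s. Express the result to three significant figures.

Q ≈ 0.0178 m³/s

Swamee-Jain (Type II): Q = -0.965·√(gD⁵h_f/L)·ln[ε/(3.7D) + √(3.17ν²L/(gD³h_f))]
√(gD⁵h_f/L) = √(9.81·0.104⁵·90.7/1760) = 0.002480
ε/(3.7D) = 4.16×10^-4; √(3.17ν²L/(gD³h_f)) = 1.80×10^-4
Q = -0.965·0.002480·ln(5.957×10^-4) = 0.01777 m³/s
Check: V = 2.09 m/s, Re = 9.03×10^4, f = 0.02424, h_f = 91.5 m ≈ 90.7 m ✓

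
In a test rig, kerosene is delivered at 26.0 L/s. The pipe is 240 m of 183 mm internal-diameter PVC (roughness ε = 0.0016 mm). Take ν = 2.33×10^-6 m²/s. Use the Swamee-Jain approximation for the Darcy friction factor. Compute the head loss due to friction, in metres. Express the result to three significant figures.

V = 4Q/(πD²) = 4·0.0260/(π·0.183²) = 0.9885 m/s
Re = VD/ν = 0.9885·0.183/2.33×10^-6 = 7.76×10^4 → turbulent
ε/D = 0.0016/183 = 8.74×10^-6
Swamee-Jain: f = 0.01889
h_f = f(L/D)V²/(2g) = 0.01889·(240/0.183)·0.9885²/(2·9.81) = 1.234 m

h_f ≈ 1.23 m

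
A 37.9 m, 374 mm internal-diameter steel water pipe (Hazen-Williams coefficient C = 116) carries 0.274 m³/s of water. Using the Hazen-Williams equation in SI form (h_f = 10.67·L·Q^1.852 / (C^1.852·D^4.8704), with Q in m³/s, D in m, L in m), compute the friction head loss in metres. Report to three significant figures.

h_f = 10.67·37.9·0.274^1.852 / (116^1.852·0.374^4.8704) = 0.6644 m

h_f ≈ 0.664 m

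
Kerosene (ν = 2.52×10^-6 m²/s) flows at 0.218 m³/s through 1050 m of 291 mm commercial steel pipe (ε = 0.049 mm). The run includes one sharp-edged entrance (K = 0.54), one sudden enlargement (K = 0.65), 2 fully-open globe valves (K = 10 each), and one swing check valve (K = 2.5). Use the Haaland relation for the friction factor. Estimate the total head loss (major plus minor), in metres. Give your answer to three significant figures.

V = 4Q/(πD²) = 3.278 m/s; V²/2g = 0.5476 m
Re = 3.79×10^5, ε/D = 1.68×10^-4 → f = 0.01540 (Haaland)
Major: h_f = f(L/D)·V²/2g = 0.01540·3608·0.5476 = 30.43 m
Minor: ΣK = 23.7; h_m = ΣK·V²/2g = 12.97 m
Total H_L = 30.43 + 12.97 = 43.41 m

H_L ≈ 43.4 m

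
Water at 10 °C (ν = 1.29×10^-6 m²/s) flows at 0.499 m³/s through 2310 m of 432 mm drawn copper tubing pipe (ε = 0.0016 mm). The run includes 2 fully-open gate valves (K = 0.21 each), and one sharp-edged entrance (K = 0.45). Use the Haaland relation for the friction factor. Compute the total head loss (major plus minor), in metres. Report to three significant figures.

H_L ≈ 36.5 m

V = 4Q/(πD²) = 3.404 m/s; V²/2g = 0.5907 m
Re = 1.14×10^6, ε/D = 3.70×10^-6 → f = 0.01140 (Haaland)
Major: h_f = f(L/D)·V²/2g = 0.01140·5347·0.5907 = 36.02 m
Minor: ΣK = 0.870; h_m = ΣK·V²/2g = 0.5139 m
Total H_L = 36.02 + 0.5139 = 36.53 m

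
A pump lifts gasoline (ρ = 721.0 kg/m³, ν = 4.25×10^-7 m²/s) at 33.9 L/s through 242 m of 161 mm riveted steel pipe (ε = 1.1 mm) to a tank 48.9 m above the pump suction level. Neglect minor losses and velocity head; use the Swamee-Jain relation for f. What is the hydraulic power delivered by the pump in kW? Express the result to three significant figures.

V = 4Q/(πD²) = 1.665 m/s; Re = 6.31×10^5; ε/D = 0.00683; f = 0.03365
h_f = f(L/D)V²/2g = 7.149 m
Total head H = z + h_f = 48.9 + 7.149 = 56.05 m
P_hyd = ρgQH = 721.0·9.81·0.0339·56.05 = 13.44 kW

P_hyd ≈ 13.4 kW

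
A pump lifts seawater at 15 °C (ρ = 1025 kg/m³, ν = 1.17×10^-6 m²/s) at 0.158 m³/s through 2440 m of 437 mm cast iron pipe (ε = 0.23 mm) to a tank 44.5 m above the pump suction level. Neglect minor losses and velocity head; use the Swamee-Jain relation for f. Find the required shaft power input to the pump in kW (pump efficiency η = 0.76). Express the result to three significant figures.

V = 4Q/(πD²) = 1.053 m/s; Re = 3.93×10^5; ε/D = 5.26×10^-4; f = 0.01817
h_f = f(L/D)V²/2g = 5.737 m
Total head H = z + h_f = 44.5 + 5.737 = 50.24 m
P_hyd = ρgQH = 1025·9.81·0.158·50.24 = 79.81 kW
P_shaft = P_hyd/η = 79.81/0.76 = 105.0 kW

P_shaft ≈ 105 kW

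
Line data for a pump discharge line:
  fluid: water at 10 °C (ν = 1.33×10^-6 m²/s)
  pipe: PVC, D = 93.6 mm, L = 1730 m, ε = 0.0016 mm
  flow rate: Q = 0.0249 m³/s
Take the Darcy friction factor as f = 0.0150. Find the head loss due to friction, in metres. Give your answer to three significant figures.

V = 4Q/(πD²) = 4·0.0249/(π·0.0936²) = 3.619 m/s
h_f = f(L/D)V²/(2g) = 0.01500·(1730/0.0936)·3.619²/(2·9.81) = 185.0 m

h_f ≈ 185 m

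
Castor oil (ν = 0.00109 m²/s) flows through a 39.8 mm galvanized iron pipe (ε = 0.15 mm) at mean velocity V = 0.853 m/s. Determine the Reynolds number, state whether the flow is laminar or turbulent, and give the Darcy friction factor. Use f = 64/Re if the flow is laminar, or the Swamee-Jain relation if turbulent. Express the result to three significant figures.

Re ≈ 31.1; laminar; f = 64/Re ≈ 2.05

Re = VD/ν = 0.8530·0.0398/0.00109 = 31.1
Re < 2300 → laminar → f = 64/Re = 2.055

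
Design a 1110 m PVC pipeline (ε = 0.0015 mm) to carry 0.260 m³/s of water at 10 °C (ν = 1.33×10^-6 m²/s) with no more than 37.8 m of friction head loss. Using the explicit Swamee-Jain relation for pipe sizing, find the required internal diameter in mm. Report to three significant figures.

D ≈ 291 mm

Swamee-Jain (Type III): D = 0.66·[ε^1.25·(LQ²/(gh_f))^4.75 + ν·Q^9.4·(L/(gh_f))^5.2]^0.04
LQ²/(gh_f) = 0.2024; L/(gh_f) = 2.993
Term 1 = ε^1.25·(…)^4.75 = 2.66×10^-11; Term 2 = ν·Q^9.4·(…)^5.2 = 1.26×10^-9
D = 0.66·(2.66×10^-11 + 1.26×10^-9)^0.04 = 0.2910 m = 291 mm
Check: V = 3.91 m/s, Re = 8.55×10^5, f = 0.01204, h_f = 35.7 m ≈ 37.8 m ✓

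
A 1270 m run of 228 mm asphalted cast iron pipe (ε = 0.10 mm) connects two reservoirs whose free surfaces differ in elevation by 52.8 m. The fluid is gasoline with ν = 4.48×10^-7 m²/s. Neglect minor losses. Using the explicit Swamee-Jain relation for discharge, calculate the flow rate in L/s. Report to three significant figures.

Swamee-Jain (Type II): Q = -0.965·√(gD⁵h_f/L)·ln[ε/(3.7D) + √(3.17ν²L/(gD³h_f))]
√(gD⁵h_f/L) = √(9.81·0.228⁵·52.8/1270) = 0.01585
ε/(3.7D) = 1.19×10^-4; √(3.17ν²L/(gD³h_f)) = 1.15×10^-5
Q = -0.965·0.01585·ln(1.300×10^-4) = 0.1369 m³/s
Check: V = 3.35 m/s, Re = 1.71×10^6, f = 0.01663, h_f = 53.1 m ≈ 52.8 m ✓

Q ≈ 137 L/s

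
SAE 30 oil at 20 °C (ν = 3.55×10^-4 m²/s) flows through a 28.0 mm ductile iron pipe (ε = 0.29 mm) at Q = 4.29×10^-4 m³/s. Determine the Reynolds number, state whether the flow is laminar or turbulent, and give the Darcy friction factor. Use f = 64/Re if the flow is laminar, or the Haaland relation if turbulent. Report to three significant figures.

Re ≈ 55.0; laminar; f = 64/Re ≈ 1.16

V = 4Q/(πD²) = 0.6967 m/s
Re = VD/ν = 0.6967·0.0280/3.55×10^-4 = 55.0
Re < 2300 → laminar → f = 64/Re = 1.165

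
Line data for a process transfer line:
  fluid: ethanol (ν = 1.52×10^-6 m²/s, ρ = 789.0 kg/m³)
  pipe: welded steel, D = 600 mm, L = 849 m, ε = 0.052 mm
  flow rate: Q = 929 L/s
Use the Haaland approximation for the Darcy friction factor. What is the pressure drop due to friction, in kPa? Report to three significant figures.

Δp ≈ 77.4 kPa

V = 4Q/(πD²) = 4·0.929/(π·0.600²) = 3.286 m/s
Re = VD/ν = 3.286·0.600/1.52×10^-6 = 1.30×10^6 → turbulent
ε/D = 0.052/600 = 8.67×10^-5
Haaland: f = 0.01285
h_f = f(L/D)V²/(2g) = 0.01285·(849/0.600)·3.286²/(2·9.81) = 10.01 m
Δp = ρg·h_f = 789.0·9.81·10.01 = 77.44 kPa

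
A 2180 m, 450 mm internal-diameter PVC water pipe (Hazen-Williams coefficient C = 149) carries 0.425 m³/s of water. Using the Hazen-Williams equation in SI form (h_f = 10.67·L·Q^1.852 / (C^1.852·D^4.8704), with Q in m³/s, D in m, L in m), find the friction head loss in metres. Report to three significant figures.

h_f ≈ 22.0 m

h_f = 10.67·2180·0.425^1.852 / (149^1.852·0.450^4.8704) = 22.01 m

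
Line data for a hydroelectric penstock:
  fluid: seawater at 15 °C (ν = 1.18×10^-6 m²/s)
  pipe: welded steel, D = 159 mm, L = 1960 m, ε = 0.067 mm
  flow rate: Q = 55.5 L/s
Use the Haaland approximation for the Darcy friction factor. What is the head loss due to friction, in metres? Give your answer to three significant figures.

V = 4Q/(πD²) = 4·0.0555/(π·0.159²) = 2.795 m/s
Re = VD/ν = 2.795·0.159/1.18×10^-6 = 3.77×10^5 → turbulent
ε/D = 0.067/159 = 4.21×10^-4
Haaland: f = 0.01733
h_f = f(L/D)V²/(2g) = 0.01733·(1960/0.159)·2.795²/(2·9.81) = 85.08 m

h_f ≈ 85.1 m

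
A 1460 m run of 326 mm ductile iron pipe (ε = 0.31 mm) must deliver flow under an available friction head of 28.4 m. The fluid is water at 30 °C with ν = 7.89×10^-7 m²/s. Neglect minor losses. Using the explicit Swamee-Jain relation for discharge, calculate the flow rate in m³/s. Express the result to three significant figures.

Swamee-Jain (Type II): Q = -0.965·√(gD⁵h_f/L)·ln[ε/(3.7D) + √(3.17ν²L/(gD³h_f))]
√(gD⁵h_f/L) = √(9.81·0.326⁵·28.4/1460) = 0.02651
ε/(3.7D) = 2.57×10^-4; √(3.17ν²L/(gD³h_f)) = 1.73×10^-5
Q = -0.965·0.02651·ln(2.743×10^-4) = 0.2098 m³/s
Check: V = 2.51 m/s, Re = 1.04×10^6, f = 0.01979, h_f = 28.5 m ≈ 28.4 m ✓

Q ≈ 0.210 m³/s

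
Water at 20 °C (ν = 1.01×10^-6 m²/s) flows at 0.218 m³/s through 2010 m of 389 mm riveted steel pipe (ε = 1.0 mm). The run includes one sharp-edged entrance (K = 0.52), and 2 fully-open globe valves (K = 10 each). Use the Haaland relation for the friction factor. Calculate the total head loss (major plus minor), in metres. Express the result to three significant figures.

H_L ≈ 25.9 m

V = 4Q/(πD²) = 1.834 m/s; V²/2g = 0.1715 m
Re = 7.06×10^5, ε/D = 0.00257 → f = 0.02531 (Haaland)
Major: h_f = f(L/D)·V²/2g = 0.02531·5167·0.1715 = 22.43 m
Minor: ΣK = 20.5; h_m = ΣK·V²/2g = 3.519 m
Total H_L = 22.43 + 3.519 = 25.94 m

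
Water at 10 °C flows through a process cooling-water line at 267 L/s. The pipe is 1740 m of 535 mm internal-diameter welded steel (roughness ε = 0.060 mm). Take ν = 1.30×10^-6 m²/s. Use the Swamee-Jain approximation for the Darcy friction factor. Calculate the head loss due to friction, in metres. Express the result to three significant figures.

V = 4Q/(πD²) = 4·0.267/(π·0.535²) = 1.188 m/s
Re = VD/ν = 1.188·0.535/1.30×10^-6 = 4.89×10^5 → turbulent
ε/D = 0.060/535 = 1.12×10^-4
Swamee-Jain: f = 0.01464
h_f = f(L/D)V²/(2g) = 0.01464·(1740/0.535)·1.188²/(2·9.81) = 3.424 m

h_f ≈ 3.42 m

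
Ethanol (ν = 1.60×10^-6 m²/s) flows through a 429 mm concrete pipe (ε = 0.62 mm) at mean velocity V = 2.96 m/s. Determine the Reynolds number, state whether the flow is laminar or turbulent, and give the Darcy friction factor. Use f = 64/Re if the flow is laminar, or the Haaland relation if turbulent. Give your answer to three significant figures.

Re = VD/ν = 2.960·0.429/1.60×10^-6 = 7.94×10^5
Re > 4000 → turbulent; ε/D = 0.00145
Haaland: f = 0.02182

Re ≈ 7.94×10^5; turbulent; f ≈ 0.0218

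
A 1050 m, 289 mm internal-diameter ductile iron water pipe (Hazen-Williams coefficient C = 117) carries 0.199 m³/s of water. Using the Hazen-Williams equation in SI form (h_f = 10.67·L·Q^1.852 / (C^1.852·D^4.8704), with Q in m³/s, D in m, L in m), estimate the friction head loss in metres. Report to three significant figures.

h_f = 10.67·1050·0.199^1.852 / (117^1.852·0.289^4.8704) = 35.17 m

h_f ≈ 35.2 m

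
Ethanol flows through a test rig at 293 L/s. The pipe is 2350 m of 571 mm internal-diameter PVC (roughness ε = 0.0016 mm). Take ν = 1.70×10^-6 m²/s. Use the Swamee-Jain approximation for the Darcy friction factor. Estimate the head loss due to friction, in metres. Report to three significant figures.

h_f ≈ 3.78 m

V = 4Q/(πD²) = 4·0.293/(π·0.571²) = 1.144 m/s
Re = VD/ν = 1.144·0.571/1.70×10^-6 = 3.84×10^5 → turbulent
ε/D = 0.0016/571 = 2.80×10^-6
Swamee-Jain: f = 0.01377
h_f = f(L/D)V²/(2g) = 0.01377·(2350/0.571)·1.144²/(2·9.81) = 3.781 m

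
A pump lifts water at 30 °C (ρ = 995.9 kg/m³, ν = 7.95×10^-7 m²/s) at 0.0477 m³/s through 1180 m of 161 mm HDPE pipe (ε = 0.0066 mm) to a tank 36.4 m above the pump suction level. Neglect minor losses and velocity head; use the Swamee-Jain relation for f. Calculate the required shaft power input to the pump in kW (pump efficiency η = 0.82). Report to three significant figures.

V = 4Q/(πD²) = 2.343 m/s; Re = 4.74×10^5; ε/D = 4.10×10^-5; f = 0.01382
h_f = f(L/D)V²/2g = 28.34 m
Total head H = z + h_f = 36.4 + 28.34 = 64.74 m
P_hyd = ρgQH = 995.9·9.81·0.0477·64.74 = 30.17 kW
P_shaft = P_hyd/η = 30.17/0.82 = 36.79 kW

P_shaft ≈ 36.8 kW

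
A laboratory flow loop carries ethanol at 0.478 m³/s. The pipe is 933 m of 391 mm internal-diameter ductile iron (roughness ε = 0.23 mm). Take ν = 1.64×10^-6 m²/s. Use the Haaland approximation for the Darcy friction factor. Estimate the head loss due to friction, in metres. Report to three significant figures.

V = 4Q/(πD²) = 4·0.478/(π·0.391²) = 3.981 m/s
Re = VD/ν = 3.981·0.391/1.64×10^-6 = 9.49×10^5 → turbulent
ε/D = 0.23/391 = 5.88×10^-4
Haaland: f = 0.01777
h_f = f(L/D)V²/(2g) = 0.01777·(933/0.391)·3.981²/(2·9.81) = 34.25 m

h_f ≈ 34.3 m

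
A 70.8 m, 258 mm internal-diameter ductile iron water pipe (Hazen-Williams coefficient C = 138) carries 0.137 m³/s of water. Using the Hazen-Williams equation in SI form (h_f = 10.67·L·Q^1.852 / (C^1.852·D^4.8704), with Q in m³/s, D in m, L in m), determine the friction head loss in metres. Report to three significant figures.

h_f ≈ 1.52 m

h_f = 10.67·70.8·0.137^1.852 / (138^1.852·0.258^4.8704) = 1.521 m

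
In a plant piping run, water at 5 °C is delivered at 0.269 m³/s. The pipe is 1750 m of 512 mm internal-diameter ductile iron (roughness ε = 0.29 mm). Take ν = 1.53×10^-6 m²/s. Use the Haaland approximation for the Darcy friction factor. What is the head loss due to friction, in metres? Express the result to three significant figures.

h_f ≈ 5.38 m

V = 4Q/(πD²) = 4·0.269/(π·0.512²) = 1.307 m/s
Re = VD/ν = 1.307·0.512/1.53×10^-6 = 4.37×10^5 → turbulent
ε/D = 0.29/512 = 5.66×10^-4
Haaland: f = 0.01809
h_f = f(L/D)V²/(2g) = 0.01809·(1750/0.512)·1.307²/(2·9.81) = 5.379 m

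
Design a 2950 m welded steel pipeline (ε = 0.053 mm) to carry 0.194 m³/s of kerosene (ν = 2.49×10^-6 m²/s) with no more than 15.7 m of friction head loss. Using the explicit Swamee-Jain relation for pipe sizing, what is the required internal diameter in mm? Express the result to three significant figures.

Swamee-Jain (Type III): D = 0.66·[ε^1.25·(LQ²/(gh_f))^4.75 + ν·Q^9.4·(L/(gh_f))^5.2]^0.04
LQ²/(gh_f) = 0.7209; L/(gh_f) = 19.15
Term 1 = ε^1.25·(…)^4.75 = 9.55×10^-7; Term 2 = ν·Q^9.4·(…)^5.2 = 2.34×10^-6
D = 0.66·(9.55×10^-7 + 2.34×10^-6)^0.04 = 0.3983 m = 398 mm
Check: V = 1.56 m/s, Re = 2.49×10^5, f = 0.01614, h_f = 14.8 m ≈ 15.7 m ✓

D ≈ 398 mm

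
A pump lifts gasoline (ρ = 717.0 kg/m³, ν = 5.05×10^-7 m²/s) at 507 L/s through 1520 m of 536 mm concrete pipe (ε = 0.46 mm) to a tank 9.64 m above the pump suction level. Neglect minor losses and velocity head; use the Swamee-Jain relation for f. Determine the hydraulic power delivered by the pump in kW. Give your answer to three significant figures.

P_hyd ≈ 84.1 kW

V = 4Q/(πD²) = 2.247 m/s; Re = 2.38×10^6; ε/D = 8.58×10^-4; f = 0.01913
h_f = f(L/D)V²/2g = 13.96 m
Total head H = z + h_f = 9.64 + 13.96 = 23.60 m
P_hyd = ρgQH = 717.0·9.81·0.507·23.60 = 84.15 kW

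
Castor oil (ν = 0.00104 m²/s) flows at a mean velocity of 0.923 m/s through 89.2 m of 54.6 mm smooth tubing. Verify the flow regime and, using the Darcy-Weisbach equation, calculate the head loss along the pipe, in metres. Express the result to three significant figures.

h_f ≈ 93.7 m

Re = VD/ν = 0.923·0.05460/0.00104 = 48.5 → laminar (Re < 2300)
f = 64/Re = 1.321
h_f = f(L/D)V²/(2g) = 1.321·(89.2/0.05460)·0.923²/(2·9.81) = 93.69 m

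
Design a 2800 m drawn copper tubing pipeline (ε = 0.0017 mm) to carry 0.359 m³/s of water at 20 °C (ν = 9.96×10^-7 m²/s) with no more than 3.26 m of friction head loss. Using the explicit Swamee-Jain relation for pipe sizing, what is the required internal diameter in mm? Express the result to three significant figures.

D ≈ 655 mm

Swamee-Jain (Type III): D = 0.66·[ε^1.25·(LQ²/(gh_f))^4.75 + ν·Q^9.4·(L/(gh_f))^5.2]^0.04
LQ²/(gh_f) = 11.28; L/(gh_f) = 87.55
Term 1 = ε^1.25·(…)^4.75 = 0.00613; Term 2 = ν·Q^9.4·(…)^5.2 = 0.824
D = 0.66·(0.00613 + 0.824)^0.04 = 0.6551 m = 655 mm
Check: V = 1.07 m/s, Re = 7.01×10^5, f = 0.01239, h_f = 3.06 m ≈ 3.26 m ✓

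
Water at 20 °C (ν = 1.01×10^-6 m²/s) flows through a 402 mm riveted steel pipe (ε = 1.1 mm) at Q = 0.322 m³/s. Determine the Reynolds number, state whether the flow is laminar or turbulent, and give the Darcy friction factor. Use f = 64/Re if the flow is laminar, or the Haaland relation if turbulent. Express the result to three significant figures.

V = 4Q/(πD²) = 2.537 m/s
Re = VD/ν = 2.537·0.402/1.01×10^-6 = 1.01×10^6
Re > 4000 → turbulent; ε/D = 0.00274
Haaland: f = 0.02568

Re ≈ 1.01×10^6; turbulent; f ≈ 0.0257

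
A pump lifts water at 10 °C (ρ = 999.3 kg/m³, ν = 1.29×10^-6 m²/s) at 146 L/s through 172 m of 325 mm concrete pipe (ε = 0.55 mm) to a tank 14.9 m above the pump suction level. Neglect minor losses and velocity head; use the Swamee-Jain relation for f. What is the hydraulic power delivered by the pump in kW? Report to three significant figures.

V = 4Q/(πD²) = 1.760 m/s; Re = 4.43×10^5; ε/D = 0.00169; f = 0.02300
h_f = f(L/D)V²/2g = 1.922 m
Total head H = z + h_f = 14.9 + 1.922 = 16.82 m
P_hyd = ρgQH = 999.3·9.81·0.146·16.82 = 24.08 kW

P_hyd ≈ 24.1 kW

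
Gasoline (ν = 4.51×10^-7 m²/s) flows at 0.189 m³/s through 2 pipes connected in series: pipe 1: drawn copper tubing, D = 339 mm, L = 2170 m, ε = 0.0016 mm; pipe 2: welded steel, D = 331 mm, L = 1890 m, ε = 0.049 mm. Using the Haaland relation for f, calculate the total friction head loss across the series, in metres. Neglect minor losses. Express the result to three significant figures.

H ≈ 34.7 m

Pipe 1: V = 2.094 m/s, Re = 1.57×10^6, ε/D = 4.72×10^-6, f = 0.01086, h_1 = f(L/D)V²/2g = 15.54 m
Pipe 2: V = 2.196 m/s, Re = 1.61×10^6, ε/D = 1.48×10^-4, f = 0.01363, h_2 = f(L/D)V²/2g = 19.13 m
Series → Q common, losses add: H = Σh = 34.67 m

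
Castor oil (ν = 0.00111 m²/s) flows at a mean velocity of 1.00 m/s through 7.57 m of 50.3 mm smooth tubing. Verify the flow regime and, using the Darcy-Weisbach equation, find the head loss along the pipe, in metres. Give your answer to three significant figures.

Re = VD/ν = 1.00·0.05030/0.00111 = 45.3 → laminar (Re < 2300)
f = 64/Re = 1.412
h_f = f(L/D)V²/(2g) = 1.412·(7.57/0.05030)·1.00²/(2·9.81) = 10.83 m

h_f ≈ 10.8 m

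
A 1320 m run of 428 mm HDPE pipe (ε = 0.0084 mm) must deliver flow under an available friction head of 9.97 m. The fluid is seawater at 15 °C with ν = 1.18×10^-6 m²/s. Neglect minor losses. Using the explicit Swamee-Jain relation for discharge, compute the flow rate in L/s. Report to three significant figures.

Q ≈ 325 L/s

Swamee-Jain (Type II): Q = -0.965·√(gD⁵h_f/L)·ln[ε/(3.7D) + √(3.17ν²L/(gD³h_f))]
√(gD⁵h_f/L) = √(9.81·0.428⁵·9.97/1320) = 0.03262
ε/(3.7D) = 5.30×10^-6; √(3.17ν²L/(gD³h_f)) = 2.76×10^-5
Q = -0.965·0.03262·ln(3.287×10^-5) = 0.3250 m³/s
Check: V = 2.26 m/s, Re = 8.19×10^5, f = 0.01242, h_f = 9.96 m ≈ 9.97 m ✓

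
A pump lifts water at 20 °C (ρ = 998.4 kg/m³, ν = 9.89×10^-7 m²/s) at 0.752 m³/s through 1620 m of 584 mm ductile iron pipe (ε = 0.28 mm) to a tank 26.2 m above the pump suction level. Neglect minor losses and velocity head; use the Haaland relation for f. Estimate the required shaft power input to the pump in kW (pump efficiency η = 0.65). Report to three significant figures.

V = 4Q/(πD²) = 2.807 m/s; Re = 1.66×10^6; ε/D = 4.79×10^-4; f = 0.01685
h_f = f(L/D)V²/2g = 18.78 m
Total head H = z + h_f = 26.2 + 18.78 = 44.98 m
P_hyd = ρgQH = 998.4·9.81·0.752·44.98 = 331.3 kW
P_shaft = P_hyd/η = 331.3/0.65 = 509.7 kW

P_shaft ≈ 510 kW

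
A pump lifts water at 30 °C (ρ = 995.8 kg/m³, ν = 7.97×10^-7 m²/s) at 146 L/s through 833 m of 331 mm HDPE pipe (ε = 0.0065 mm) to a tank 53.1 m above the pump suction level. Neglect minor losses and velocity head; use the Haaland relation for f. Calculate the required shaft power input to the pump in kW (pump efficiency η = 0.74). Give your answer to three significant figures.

P_shaft ≈ 111 kW

V = 4Q/(πD²) = 1.697 m/s; Re = 7.05×10^5; ε/D = 1.96×10^-5; f = 0.01259
h_f = f(L/D)V²/2g = 4.649 m
Total head H = z + h_f = 53.1 + 4.649 = 57.75 m
P_hyd = ρgQH = 995.8·9.81·0.146·57.75 = 82.36 kW
P_shaft = P_hyd/η = 82.36/0.74 = 111.3 kW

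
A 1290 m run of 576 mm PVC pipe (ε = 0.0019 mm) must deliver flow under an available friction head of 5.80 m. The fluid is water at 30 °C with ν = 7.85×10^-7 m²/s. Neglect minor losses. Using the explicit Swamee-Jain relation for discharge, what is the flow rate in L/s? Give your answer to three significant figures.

Swamee-Jain (Type II): Q = -0.965·√(gD⁵h_f/L)·ln[ε/(3.7D) + √(3.17ν²L/(gD³h_f))]
√(gD⁵h_f/L) = √(9.81·0.576⁵·5.80/1290) = 0.05288
ε/(3.7D) = 8.92×10^-7; √(3.17ν²L/(gD³h_f)) = 1.52×10^-5
Q = -0.965·0.05288·ln(1.611×10^-5) = 0.5632 m³/s
Check: V = 2.16 m/s, Re = 1.59×10^6, f = 0.01087, h_f = 5.79 m ≈ 5.80 m ✓

Q ≈ 563 L/s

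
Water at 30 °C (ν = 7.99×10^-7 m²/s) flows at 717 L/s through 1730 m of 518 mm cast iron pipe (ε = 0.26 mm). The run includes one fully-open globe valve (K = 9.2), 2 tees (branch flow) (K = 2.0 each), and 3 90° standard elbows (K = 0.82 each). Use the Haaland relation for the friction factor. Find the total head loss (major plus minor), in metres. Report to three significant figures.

H_L ≈ 42.6 m

V = 4Q/(πD²) = 3.402 m/s; V²/2g = 0.5900 m
Re = 2.21×10^6, ε/D = 5.02×10^-4 → f = 0.01695 (Haaland)
Major: h_f = f(L/D)·V²/2g = 0.01695·3340·0.5900 = 33.40 m
Minor: ΣK = 15.7; h_m = ΣK·V²/2g = 9.239 m
Total H_L = 33.40 + 9.239 = 42.64 m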